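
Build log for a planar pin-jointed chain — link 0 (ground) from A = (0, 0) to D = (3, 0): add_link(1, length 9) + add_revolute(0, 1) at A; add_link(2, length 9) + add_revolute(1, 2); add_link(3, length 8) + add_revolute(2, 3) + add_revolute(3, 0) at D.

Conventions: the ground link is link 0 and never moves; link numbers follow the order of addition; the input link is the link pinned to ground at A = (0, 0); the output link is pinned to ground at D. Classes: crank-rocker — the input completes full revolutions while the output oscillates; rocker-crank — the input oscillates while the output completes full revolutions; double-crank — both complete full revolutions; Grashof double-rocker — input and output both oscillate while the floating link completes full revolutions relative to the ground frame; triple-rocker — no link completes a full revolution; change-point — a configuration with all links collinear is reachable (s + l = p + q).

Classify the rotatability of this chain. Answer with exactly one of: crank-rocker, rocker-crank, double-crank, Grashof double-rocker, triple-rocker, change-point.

lengths: ground=3, input=9, coupler=9, output=8
sorted: s=3 (shortest), l=9 (longest), p+q=17
s + l = 12 vs p + q = 17
s + l < p + q (Grashof) with shortest = ground link → double-crank

double-crank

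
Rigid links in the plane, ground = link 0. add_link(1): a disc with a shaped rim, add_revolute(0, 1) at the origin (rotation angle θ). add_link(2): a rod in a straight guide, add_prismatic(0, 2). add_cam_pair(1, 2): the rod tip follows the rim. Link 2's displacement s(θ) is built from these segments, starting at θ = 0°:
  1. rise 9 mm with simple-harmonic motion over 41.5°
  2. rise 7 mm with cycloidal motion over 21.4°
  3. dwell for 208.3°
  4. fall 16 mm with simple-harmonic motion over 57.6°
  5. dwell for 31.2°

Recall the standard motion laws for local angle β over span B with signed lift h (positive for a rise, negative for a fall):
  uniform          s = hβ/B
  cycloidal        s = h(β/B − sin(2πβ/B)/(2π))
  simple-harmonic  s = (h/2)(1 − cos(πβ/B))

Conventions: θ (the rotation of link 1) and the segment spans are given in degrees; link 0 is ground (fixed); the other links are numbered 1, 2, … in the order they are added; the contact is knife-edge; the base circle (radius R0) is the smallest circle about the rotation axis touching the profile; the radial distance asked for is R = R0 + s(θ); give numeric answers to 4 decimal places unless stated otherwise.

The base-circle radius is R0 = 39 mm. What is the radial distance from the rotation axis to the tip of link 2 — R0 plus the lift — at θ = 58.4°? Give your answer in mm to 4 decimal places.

segment 1 (0° to 41.5°, simple-harmonic, h = 9) is passed completely: s = 0.0000 + (9) = 9.0000
θ = 58.4° falls in segment 2 (41.5° to 62.9°, cycloidal, h = 7): β = 58.4 − 41.5 = 16.9°, B = 21.4°; Δs = 7·(0.7897 − sin(2π·0.7897)/(2π)) = 6.6076; s = 9.0000 + 6.6076 = 15.6076
R = R0 + s = 39 + 15.6076 = 54.6076

54.6076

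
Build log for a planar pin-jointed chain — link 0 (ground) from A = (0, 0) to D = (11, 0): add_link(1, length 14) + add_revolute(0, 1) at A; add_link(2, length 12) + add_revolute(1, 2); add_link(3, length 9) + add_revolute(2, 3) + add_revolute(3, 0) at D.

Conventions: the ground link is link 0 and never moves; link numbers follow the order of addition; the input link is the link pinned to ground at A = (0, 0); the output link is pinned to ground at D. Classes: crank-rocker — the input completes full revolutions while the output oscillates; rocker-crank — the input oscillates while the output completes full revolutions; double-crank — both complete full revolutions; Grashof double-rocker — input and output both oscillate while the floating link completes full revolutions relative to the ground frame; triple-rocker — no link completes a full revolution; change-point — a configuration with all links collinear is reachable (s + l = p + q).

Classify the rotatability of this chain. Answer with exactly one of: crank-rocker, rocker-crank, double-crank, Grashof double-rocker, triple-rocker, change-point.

lengths: ground=11, input=14, coupler=12, output=9
sorted: s=9 (shortest), l=14 (longest), p+q=23
s + l = 23 vs p + q = 23
s + l = p + q → change-point (collinear configuration reachable)

change-point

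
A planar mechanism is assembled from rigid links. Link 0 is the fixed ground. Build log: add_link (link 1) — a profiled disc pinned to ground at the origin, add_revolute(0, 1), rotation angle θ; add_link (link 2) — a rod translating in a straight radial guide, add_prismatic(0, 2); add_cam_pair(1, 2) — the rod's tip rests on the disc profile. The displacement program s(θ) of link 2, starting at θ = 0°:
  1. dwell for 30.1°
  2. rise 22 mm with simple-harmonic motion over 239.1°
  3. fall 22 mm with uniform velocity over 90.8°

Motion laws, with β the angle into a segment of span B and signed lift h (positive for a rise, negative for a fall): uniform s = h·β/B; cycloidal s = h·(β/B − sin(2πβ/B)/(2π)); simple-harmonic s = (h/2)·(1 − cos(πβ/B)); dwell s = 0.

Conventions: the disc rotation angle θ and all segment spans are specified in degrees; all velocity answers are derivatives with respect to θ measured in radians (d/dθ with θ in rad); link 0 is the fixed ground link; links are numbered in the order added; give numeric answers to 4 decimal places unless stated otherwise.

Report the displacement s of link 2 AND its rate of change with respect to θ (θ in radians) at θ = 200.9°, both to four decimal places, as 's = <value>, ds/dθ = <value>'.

seg 1 [0°–30.1°] dwell: s stays 0.0000
seg 2 [30.1°–269.2°] simple-harmonic, h=22: θ=200.9° here. β=170.8, B=239.1. 22/2·(1 − cos(π·0.7143)) = 17.8600 → s = 17.8600
velocity in seg [30.1°–269.2°] (simple-harmonic), θ in radians: β = 170.8° = 2.9810 rad, B = 239.1° = 4.1731 rad; ds/dθ = (πh/(2B)) sin(πβ/B) = (π·22/(2·4.1731)) sin(π·0.7143) = 6.473419 mm/rad

s = 17.8600, ds/dθ = 6.4734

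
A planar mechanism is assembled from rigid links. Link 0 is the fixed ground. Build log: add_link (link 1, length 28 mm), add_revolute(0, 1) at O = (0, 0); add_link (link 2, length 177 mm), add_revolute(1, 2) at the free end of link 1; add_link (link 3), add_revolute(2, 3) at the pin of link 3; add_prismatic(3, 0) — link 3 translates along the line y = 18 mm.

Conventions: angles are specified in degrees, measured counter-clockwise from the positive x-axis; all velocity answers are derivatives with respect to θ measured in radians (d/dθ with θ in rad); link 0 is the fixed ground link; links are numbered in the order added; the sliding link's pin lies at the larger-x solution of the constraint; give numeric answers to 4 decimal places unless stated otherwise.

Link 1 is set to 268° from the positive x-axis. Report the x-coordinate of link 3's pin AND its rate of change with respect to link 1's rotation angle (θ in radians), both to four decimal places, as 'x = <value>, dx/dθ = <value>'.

geometry: r = 28 mm, L = 177 mm, e = 18 mm
crank pin P = (r cos θ, r sin θ) = (-0.977186, -27.982943)
h = r sin θ − e = -27.982943 − 18 = -45.982943
x = r cos θ + √(L² − h²) = -0.977186 + 170.922699 = 169.945513
dx/dθ = −r sin θ − h·r cos θ/√(L² − h²) (θ in radians; h = -45.982943) = 27.720053

x = 169.9455, dx/dθ = 27.7201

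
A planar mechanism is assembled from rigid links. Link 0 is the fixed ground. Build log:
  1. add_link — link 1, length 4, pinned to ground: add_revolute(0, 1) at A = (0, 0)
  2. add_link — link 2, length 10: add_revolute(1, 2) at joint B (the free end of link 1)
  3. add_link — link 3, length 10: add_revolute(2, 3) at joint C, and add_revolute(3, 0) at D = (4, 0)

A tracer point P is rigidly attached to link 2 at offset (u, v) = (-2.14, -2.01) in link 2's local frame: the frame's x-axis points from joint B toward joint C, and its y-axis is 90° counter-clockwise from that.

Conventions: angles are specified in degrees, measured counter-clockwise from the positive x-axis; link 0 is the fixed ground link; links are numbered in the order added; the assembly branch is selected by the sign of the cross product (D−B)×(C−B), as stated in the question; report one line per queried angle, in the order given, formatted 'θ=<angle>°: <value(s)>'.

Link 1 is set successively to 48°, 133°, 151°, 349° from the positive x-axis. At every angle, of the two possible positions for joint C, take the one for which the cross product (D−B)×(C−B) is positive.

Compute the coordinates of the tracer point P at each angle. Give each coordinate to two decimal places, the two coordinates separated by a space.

A=(0,0), D=(4.00,0)
θ=48°: B = A + 4.00·(cos48°, sin48°) = (2.6765, 2.9726)
θ=48°: |BD| = 3.2539
θ=48°: circle(B,10.00) ∩ circle(D,10.00): a=1.6269, h=9.8668
θ=48°:   candidates: C₊=(12.3520,5.4995) cross=32.105; C₋=(-5.6755,-2.5269) cross=-32.105
θ=48°:   branch + wants cross > 0 → take C=(12.3520,5.4995) (cross=32.105)
θ=48°: ex = (C−B)/|BC| = (0.9675,0.2527); ey = (-0.2527,0.9675)
θ=48°: P = B + -2.14·ex + -2.01·ey = (1.1139,0.4871)
θ=133°: B = A + 4.00·(cos133°, sin133°) = (-2.7280, 2.9254)
θ=133°: |BD| = 7.3365
θ=133°: circle(B,10.00) ∩ circle(D,10.00): a=3.6682, h=9.3029
θ=133°:   candidates: C₊=(4.3455,9.9940) cross=68.251; C₋=(-3.0735,-7.0686) cross=-68.251
θ=133°:   branch + wants cross > 0 → take C=(4.3455,9.9940) (cross=68.251)
θ=133°: ex = (C−B)/|BC| = (0.7074,0.7069); ey = (-0.7069,0.7074)
θ=133°: P = B + -2.14·ex + -2.01·ey = (-2.8209,-0.0090)
θ=151°: B = A + 4.00·(cos151°, sin151°) = (-3.4985, 1.9392)
θ=151°: |BD| = 7.7452
θ=151°: circle(B,10.00) ∩ circle(D,10.00): a=3.8726, h=9.2197
θ=151°:   candidates: C₊=(2.5592,9.8957) cross=71.408; C₋=(-2.0577,-7.9564) cross=-71.408
θ=151°:   branch + wants cross > 0 → take C=(2.5592,9.8957) (cross=71.408)
θ=151°: ex = (C−B)/|BC| = (0.6058,0.7956); ey = (-0.7956,0.6058)
θ=151°: P = B + -2.14·ex + -2.01·ey = (-3.1956,-0.9810)
θ=349°: B = A + 4.00·(cos349°, sin349°) = (3.9265, -0.7632)
θ=349°: |BD| = 0.7668
θ=349°: circle(B,10.00) ∩ circle(D,10.00): a=0.3834, h=9.9926
θ=349°:   candidates: C₊=(-5.9834,0.5761) cross=7.662; C₋=(13.9099,-1.3394) cross=-7.662
θ=349°:   branch + wants cross > 0 → take C=(-5.9834,0.5761) (cross=7.662)
θ=349°: ex = (C−B)/|BC| = (-0.9910,0.1339); ey = (-0.1339,-0.9910)
θ=349°: P = B + -2.14·ex + -2.01·ey = (6.3164,0.9420)

θ=48°: 1.11 0.49
θ=133°: -2.82 -0.01
θ=151°: -3.20 -0.98
θ=349°: 6.32 0.94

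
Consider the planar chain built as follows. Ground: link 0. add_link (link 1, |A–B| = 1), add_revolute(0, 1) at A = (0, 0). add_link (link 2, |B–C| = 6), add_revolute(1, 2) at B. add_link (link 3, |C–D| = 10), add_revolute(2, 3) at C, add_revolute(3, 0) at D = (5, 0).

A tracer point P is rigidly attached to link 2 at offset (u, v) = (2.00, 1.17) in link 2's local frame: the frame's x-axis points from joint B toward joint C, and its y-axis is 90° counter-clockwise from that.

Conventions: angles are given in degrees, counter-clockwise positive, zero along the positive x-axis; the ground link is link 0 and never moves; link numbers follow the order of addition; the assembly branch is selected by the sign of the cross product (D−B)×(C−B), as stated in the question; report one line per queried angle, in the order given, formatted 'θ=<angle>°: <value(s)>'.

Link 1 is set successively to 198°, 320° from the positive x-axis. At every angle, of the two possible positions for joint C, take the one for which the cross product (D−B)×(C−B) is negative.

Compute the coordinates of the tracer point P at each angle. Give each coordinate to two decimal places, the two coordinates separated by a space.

A=(0,0), D=(5.00,0)
θ=198°: B = A + 1.00·(cos198°, sin198°) = (-0.9511, -0.3090)
θ=198°: |BD| = 5.9591
θ=198°: circle(B,6.00) ∩ circle(D,10.00): a=-2.3904, h=5.5033
θ=198°:   candidates: C₊=(-3.6236,5.0629) cross=32.794; C₋=(-3.0529,-5.9288) cross=-32.794
θ=198°:   branch - wants cross < 0 → take C=(-3.0529,-5.9288) (cross=-32.794)
θ=198°: ex = (C−B)/|BC| = (-0.3503,-0.9366); ey = (0.9366,-0.3503)
θ=198°: P = B + 2.00·ex + 1.17·ey = (-0.5558,-2.5921)
θ=320°: B = A + 1.00·(cos320°, sin320°) = (0.7660, -0.6428)
θ=320°: |BD| = 4.2825
θ=320°: circle(B,6.00) ∩ circle(D,10.00): a=-5.3311, h=2.7531
θ=320°:   candidates: C₊=(-4.9179,1.2789) cross=11.790; C₋=(-4.0914,-4.1649) cross=-11.790
θ=320°:   branch - wants cross < 0 → take C=(-4.0914,-4.1649) (cross=-11.790)
θ=320°: ex = (C−B)/|BC| = (-0.8096,-0.5870); ey = (0.5870,-0.8096)
θ=320°: P = B + 2.00·ex + 1.17·ey = (-0.1663,-2.7640)

θ=198°: -0.56 -2.59
θ=320°: -0.17 -2.76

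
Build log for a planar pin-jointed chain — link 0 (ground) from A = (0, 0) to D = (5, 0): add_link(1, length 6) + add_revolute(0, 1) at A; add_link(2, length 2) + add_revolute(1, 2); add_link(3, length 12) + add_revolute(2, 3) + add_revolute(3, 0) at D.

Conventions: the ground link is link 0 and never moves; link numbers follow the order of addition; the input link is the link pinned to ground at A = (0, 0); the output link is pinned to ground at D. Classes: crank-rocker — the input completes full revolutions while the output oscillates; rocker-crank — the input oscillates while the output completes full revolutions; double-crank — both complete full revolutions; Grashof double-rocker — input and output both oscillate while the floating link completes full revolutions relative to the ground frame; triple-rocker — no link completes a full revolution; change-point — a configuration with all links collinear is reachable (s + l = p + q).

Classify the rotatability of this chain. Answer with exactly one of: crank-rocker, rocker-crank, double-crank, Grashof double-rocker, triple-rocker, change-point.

lengths: ground=5, input=6, coupler=2, output=12
sorted: s=2 (shortest), l=12 (longest), p+q=11
s + l = 14 vs p + q = 11
s + l > p + q → non-Grashof → no link fully rotates → triple-rocker

triple-rocker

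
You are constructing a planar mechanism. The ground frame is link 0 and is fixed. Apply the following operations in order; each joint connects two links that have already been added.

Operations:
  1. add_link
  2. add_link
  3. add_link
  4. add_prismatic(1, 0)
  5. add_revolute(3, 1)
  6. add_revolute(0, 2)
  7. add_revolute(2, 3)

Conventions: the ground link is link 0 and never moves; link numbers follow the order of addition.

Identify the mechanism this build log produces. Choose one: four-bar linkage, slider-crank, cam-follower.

links: 4 (incl. ground); joints: 3 revolute, 1 prismatic, 0 higher (cam) pair, forming one closed loop
4 links, 3 revolutes + 1 prismatic in one loop → slider-crank

slider-crank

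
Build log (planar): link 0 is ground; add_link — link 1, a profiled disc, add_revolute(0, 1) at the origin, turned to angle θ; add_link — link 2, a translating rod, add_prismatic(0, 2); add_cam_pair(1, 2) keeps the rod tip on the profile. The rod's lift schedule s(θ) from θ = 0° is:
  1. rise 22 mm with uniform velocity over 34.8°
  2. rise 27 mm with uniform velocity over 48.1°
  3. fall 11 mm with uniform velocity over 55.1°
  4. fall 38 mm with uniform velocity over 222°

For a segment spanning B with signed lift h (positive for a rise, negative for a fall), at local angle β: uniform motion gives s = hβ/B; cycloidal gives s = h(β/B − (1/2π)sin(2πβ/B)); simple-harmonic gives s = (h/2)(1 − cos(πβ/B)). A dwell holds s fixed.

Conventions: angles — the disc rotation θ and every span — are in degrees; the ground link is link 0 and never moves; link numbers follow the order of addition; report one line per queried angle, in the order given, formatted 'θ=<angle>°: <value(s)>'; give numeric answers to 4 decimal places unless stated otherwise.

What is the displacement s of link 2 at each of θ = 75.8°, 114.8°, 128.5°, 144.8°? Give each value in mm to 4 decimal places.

seg 1 [0°–34.8°] uniform, h=22: full span → s += 22 → s = 22.0000
seg 2 [34.8°–82.9°] uniform, h=27: θ=75.8° here. β=41, B=48.1. 27·41/48.1 = 23.0146 → s = 45.0146
seg 2 [34.8°–82.9°] uniform, h=27: full span → s += 27 → s = 49.0000
seg 3 [82.9°–138°] uniform, h=-11: θ=114.8° here. β=31.9, B=55.1. -11·31.9/55.1 = -6.3684 → s = 42.6316
seg 3 [82.9°–138°] uniform, h=-11: θ=128.5° here. β=45.6, B=55.1. -11·45.6/55.1 = -9.1034 → s = 39.8966
seg 3 [82.9°–138°] uniform, h=-11: full span → s += -11 → s = 38.0000
seg 4 [138°–360°] uniform, h=-38: θ=144.8° here. β=6.8, B=222. -38·6.8/222 = -1.1640 → s = 36.8360

θ=75.8°: 45.0146
θ=114.8°: 42.6316
θ=128.5°: 39.8966
θ=144.8°: 36.8360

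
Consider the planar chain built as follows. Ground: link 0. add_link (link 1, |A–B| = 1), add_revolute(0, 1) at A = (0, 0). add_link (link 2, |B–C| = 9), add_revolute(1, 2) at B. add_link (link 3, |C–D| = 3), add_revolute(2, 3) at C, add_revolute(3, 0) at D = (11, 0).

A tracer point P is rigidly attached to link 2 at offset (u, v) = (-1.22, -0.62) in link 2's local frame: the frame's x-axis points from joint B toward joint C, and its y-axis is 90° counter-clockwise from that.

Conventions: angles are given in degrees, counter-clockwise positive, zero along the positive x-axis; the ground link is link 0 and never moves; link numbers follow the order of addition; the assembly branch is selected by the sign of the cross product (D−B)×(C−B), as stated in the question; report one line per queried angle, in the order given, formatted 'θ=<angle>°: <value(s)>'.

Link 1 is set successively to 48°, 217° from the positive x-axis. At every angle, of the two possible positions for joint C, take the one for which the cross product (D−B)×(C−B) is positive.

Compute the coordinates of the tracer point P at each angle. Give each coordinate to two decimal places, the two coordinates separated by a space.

A=(0,0), D=(11.00,0)
θ=48°: B = A + 1.00·(cos48°, sin48°) = (0.6691, 0.7431)
θ=48°: |BD| = 10.3576
θ=48°: circle(B,9.00) ∩ circle(D,3.00): a=8.6545, h=2.4697
θ=48°:   candidates: C₊=(9.4785,2.5856) cross=25.580; C₋=(9.1241,-2.3412) cross=-25.580
θ=48°:   branch + wants cross > 0 → take C=(9.4785,2.5856) (cross=25.580)
θ=48°: ex = (C−B)/|BC| = (0.9788,0.2047); ey = (-0.2047,0.9788)
θ=48°: P = B + -1.22·ex + -0.62·ey = (-0.3981,-0.1135)
θ=217°: B = A + 1.00·(cos217°, sin217°) = (-0.7986, -0.6018)
θ=217°: |BD| = 11.8140
θ=217°: circle(B,9.00) ∩ circle(D,3.00): a=8.9542, h=0.9066
θ=217°:   candidates: C₊=(8.0978,0.7597) cross=10.710; C₋=(8.1901,-1.0511) cross=-10.710
θ=217°:   branch + wants cross > 0 → take C=(8.0978,0.7597) (cross=10.710)
θ=217°: ex = (C−B)/|BC| = (0.9885,0.1513); ey = (-0.1513,0.9885)
θ=217°: P = B + -1.22·ex + -0.62·ey = (-1.9108,-1.3992)

θ=48°: -0.40 -0.11
θ=217°: -1.91 -1.40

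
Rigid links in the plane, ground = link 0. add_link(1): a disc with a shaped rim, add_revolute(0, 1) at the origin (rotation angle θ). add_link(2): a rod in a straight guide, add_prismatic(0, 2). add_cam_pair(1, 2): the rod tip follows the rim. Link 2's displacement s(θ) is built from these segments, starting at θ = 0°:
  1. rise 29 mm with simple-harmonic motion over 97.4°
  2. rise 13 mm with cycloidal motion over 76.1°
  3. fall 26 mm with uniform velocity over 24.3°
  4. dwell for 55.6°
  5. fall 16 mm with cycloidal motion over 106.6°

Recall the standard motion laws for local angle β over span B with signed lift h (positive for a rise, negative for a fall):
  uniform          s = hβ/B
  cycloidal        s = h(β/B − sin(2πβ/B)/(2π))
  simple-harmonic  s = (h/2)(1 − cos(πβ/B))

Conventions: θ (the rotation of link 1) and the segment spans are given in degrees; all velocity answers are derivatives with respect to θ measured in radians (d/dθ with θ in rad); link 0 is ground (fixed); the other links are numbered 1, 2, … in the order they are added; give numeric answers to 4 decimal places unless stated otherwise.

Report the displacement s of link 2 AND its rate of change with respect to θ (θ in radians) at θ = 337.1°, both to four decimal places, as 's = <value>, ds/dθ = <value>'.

segment 1 (0° to 97.4°, simple-harmonic, h = 29) is passed completely: s = 0.0000 + (29) = 29.0000
segment 2 (97.4° to 173.5°, cycloidal, h = 13) is passed completely: s = 29.0000 + (13) = 42.0000
segment 3 (173.5° to 197.8°, uniform, h = -26) is passed completely: s = 42.0000 + (-26) = 16.0000
segment 4 (197.8° to 253.4°, dwell): s unchanged at 16.0000
θ = 337.1° falls in segment 5 (253.4° to 360°, cycloidal, h = -16): β = 337.1 − 253.4 = 83.7°, B = 106.6°; Δs = -16·(0.7852 − sin(2π·0.7852)/(2π)) = -15.0474; s = 16.0000 − 15.0474 = 0.9526
velocity in seg [253.4°–360°] (cycloidal), θ in radians: β = 83.7° = 1.4608 rad, B = 106.6° = 1.8605 rad; ds/dθ = (h/B)(1 − cos(2πβ/B)) = ((-16)/1.8605)(1 − cos(2π·0.7852)) = -6.714369 mm/rad

s = 0.9526, ds/dθ = -6.7144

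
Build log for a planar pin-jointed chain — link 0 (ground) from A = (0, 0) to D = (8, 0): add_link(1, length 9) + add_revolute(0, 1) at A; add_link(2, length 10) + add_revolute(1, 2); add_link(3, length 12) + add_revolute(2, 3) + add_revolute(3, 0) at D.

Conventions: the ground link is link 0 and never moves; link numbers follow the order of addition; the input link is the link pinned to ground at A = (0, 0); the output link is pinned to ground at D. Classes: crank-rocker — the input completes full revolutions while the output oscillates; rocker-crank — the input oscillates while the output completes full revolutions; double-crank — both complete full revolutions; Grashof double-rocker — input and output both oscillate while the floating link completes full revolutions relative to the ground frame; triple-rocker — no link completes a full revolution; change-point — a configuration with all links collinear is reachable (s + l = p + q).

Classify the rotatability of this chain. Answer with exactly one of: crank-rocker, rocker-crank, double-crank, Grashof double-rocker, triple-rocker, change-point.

lengths: ground=8, input=9, coupler=10, output=12
sorted: s=8 (shortest), l=12 (longest), p+q=19
s + l = 20 vs p + q = 19
s + l > p + q → non-Grashof → no link fully rotates → triple-rocker

triple-rocker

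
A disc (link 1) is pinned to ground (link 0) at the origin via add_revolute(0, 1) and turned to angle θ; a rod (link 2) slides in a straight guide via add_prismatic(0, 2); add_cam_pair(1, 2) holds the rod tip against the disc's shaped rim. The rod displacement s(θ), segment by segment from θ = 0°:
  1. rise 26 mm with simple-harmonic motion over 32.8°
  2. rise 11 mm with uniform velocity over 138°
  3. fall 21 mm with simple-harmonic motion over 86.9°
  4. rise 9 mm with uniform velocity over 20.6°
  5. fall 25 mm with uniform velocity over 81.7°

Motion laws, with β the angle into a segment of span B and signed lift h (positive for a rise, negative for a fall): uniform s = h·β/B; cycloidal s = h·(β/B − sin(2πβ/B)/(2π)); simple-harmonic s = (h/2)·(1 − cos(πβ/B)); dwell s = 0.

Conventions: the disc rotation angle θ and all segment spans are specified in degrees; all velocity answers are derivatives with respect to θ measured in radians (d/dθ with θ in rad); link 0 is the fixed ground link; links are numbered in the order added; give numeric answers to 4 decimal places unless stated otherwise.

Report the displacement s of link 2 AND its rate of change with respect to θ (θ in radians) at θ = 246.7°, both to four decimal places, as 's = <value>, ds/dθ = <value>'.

segment 1 (0° to 32.8°, simple-harmonic, h = 26) is passed completely: s = 0.0000 + (26) = 26.0000
segment 2 (32.8° to 170.8°, uniform, h = 11) is passed completely: s = 26.0000 + (11) = 37.0000
θ = 246.7° falls in segment 3 (170.8° to 257.7°, simple-harmonic, h = -21): β = 246.7 − 170.8 = 75.9°, B = 86.9°; Δs = -21/2·(1 − cos(π·0.8734)) = -20.1806; s = 37.0000 − 20.1806 = 16.8194
velocity in seg [170.8°–257.7°] (simple-harmonic), θ in radians: β = 75.9° = 1.3247 rad, B = 86.9° = 1.5167 rad; ds/dθ = (πh/(2B)) sin(πβ/B) = (π·(-21)/(2·1.5167)) sin(π·0.8734) = -8.422814 mm/rad

s = 16.8194, ds/dθ = -8.4228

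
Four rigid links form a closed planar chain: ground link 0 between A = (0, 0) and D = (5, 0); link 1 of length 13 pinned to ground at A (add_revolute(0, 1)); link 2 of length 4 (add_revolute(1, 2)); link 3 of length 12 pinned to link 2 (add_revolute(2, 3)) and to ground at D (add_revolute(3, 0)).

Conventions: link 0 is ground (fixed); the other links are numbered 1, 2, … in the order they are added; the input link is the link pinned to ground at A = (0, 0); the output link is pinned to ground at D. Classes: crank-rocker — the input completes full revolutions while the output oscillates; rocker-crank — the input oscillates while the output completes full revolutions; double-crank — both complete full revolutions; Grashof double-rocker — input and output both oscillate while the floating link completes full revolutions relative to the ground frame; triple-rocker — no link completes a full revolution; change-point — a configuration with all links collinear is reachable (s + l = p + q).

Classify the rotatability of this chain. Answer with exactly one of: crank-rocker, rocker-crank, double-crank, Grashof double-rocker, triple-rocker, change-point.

lengths: ground=5, input=13, coupler=4, output=12
sorted: s=4 (shortest), l=13 (longest), p+q=17
s + l = 17 vs p + q = 17
s + l = p + q → change-point (collinear configuration reachable)

change-point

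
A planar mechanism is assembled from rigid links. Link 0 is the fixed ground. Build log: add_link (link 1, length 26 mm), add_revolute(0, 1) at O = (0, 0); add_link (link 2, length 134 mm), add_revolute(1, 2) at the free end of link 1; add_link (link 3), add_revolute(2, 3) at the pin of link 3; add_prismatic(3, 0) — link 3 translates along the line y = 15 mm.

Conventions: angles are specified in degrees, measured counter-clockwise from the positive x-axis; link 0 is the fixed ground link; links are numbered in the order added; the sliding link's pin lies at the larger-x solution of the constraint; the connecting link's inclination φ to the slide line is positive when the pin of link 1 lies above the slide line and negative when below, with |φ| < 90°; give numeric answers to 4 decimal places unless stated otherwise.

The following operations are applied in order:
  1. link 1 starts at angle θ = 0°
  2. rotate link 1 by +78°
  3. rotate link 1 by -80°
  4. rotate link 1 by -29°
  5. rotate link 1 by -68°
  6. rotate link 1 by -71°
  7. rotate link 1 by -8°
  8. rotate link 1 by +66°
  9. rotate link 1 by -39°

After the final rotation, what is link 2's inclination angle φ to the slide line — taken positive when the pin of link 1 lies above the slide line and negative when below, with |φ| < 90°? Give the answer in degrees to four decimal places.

geometry: r = 26 mm, L = 134 mm, e = 15 mm; θ starts at 0°
rotate link 1 by +78°: θ ← 0° +78° = 78°
rotate link 1 by -80°: θ ← 78° -80° = -2°
rotate link 1 by -29°: θ ← -2° -29° = -31°
rotate link 1 by -68°: θ ← -31° -68° = -99°
rotate link 1 by -71°: θ ← -99° -71° = -170°
rotate link 1 by -8°: θ ← -170° -8° = -178°
rotate link 1 by +66°: θ ← -178° +66° = -112°
rotate link 1 by -39°: θ ← -112° -39° = -151°
h = r sin θ − e = -12.605050 − 15 = -27.605050
sin φ = h / L = -27.605050 / 134 = -0.20600784
φ = arcsin(-0.20600784) = -11.888503°

-11.8885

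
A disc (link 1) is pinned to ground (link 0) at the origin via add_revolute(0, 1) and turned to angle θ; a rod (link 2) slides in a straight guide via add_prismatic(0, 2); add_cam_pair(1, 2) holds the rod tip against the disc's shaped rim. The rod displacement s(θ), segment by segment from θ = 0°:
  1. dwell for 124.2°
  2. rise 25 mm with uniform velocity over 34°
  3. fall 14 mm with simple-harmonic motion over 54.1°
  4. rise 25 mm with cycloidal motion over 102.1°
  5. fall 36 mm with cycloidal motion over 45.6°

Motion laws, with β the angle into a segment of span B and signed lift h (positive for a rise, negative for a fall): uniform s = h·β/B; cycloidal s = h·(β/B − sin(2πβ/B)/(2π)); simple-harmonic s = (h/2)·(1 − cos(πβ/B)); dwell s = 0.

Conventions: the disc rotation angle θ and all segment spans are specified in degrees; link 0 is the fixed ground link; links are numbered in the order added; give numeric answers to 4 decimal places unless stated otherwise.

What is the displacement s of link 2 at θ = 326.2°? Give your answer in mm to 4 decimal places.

segment 1 (0° to 124.2°, dwell): s unchanged at 0.0000
segment 2 (124.2° to 158.2°, uniform, h = 25) is passed completely: s = 0.0000 + (25) = 25.0000
segment 3 (158.2° to 212.3°, simple-harmonic, h = -14) is passed completely: s = 25.0000 + (-14) = 11.0000
segment 4 (212.3° to 314.4°, cycloidal, h = 25) is passed completely: s = 11.0000 + (25) = 36.0000
θ = 326.2° falls in segment 5 (314.4° to 360°, cycloidal, h = -36): β = 326.2 − 314.4 = 11.8°, B = 45.6°; Δs = -36·(0.2588 − sin(2π·0.2588)/(2π)) = -3.5949; s = 36.0000 − 3.5949 = 32.4051

32.4051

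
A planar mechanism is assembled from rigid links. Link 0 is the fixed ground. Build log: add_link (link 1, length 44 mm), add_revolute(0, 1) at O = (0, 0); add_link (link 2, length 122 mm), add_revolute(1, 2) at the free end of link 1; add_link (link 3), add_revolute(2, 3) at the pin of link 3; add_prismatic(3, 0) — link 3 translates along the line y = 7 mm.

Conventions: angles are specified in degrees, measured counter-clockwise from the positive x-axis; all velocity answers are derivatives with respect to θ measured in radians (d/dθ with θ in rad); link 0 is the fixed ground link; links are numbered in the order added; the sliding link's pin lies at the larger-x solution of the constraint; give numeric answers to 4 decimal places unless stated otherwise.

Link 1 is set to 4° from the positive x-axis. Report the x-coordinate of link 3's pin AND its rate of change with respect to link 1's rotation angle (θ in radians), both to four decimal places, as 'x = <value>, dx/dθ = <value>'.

geometry: r = 44 mm, L = 122 mm, e = 7 mm
crank pin P = (r cos θ, r sin θ) = (43.892818, 3.069285)
h = r sin θ − e = 3.069285 − 7 = -3.930715
x = r cos θ + √(L² − h²) = 43.892818 + 121.936662 = 165.829480
dx/dθ = −r sin θ − h·r cos θ/√(L² − h²) (θ in radians; h = -3.930715) = -1.654369

x = 165.8295, dx/dθ = -1.6544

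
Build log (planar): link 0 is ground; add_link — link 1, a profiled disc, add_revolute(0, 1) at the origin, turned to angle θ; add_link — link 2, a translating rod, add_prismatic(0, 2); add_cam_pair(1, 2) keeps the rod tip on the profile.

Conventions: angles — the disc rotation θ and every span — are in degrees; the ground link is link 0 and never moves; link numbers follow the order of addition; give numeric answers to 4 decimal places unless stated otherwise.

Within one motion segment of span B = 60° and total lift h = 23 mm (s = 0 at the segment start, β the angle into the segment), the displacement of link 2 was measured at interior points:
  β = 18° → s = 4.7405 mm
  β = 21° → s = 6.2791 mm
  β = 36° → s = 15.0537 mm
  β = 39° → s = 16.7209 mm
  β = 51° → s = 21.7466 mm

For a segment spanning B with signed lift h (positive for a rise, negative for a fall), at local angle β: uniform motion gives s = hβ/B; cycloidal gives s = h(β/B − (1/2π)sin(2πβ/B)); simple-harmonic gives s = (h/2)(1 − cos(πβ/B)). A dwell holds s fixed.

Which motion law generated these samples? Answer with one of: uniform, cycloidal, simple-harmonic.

candidates at β/B = r: uniform s = h·r (linear in β); cycloidal s = h·(r − sin(2πr)/(2π)); simple-harmonic s = (h/2)(1 − cos(πr))
β=18°: printed 4.7405 | uniform 6.9000, cycloidal 3.4186, simple-harmonic 4.7405
β=21°: printed 6.2791 | uniform 8.0500, cycloidal 5.0885, simple-harmonic 6.2791
β=36°: printed 15.0537 | uniform 13.8000, cycloidal 15.9516, simple-harmonic 15.0537
β=39°: printed 16.7209 | uniform 14.9500, cycloidal 17.9115, simple-harmonic 16.7209
β=51°: printed 21.7466 | uniform 19.5500, cycloidal 22.5115, simple-harmonic 21.7466
only one law matches every sample → simple-harmonic

simple-harmonic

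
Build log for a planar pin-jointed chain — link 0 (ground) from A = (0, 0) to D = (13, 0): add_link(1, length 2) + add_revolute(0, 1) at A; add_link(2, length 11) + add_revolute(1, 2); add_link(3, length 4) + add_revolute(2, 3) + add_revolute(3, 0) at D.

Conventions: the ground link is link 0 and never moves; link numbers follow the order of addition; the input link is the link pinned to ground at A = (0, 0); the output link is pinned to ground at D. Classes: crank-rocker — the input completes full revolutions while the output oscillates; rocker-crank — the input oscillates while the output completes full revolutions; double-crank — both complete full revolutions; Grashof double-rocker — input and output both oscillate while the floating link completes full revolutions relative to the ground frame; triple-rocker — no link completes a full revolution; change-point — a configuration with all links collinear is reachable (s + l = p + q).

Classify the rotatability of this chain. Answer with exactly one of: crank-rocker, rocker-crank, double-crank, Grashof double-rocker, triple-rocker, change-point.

lengths: ground=13, input=2, coupler=11, output=4
sorted: s=2 (shortest), l=13 (longest), p+q=15
s + l = 15 vs p + q = 15
s + l = p + q → change-point (collinear configuration reachable)

change-point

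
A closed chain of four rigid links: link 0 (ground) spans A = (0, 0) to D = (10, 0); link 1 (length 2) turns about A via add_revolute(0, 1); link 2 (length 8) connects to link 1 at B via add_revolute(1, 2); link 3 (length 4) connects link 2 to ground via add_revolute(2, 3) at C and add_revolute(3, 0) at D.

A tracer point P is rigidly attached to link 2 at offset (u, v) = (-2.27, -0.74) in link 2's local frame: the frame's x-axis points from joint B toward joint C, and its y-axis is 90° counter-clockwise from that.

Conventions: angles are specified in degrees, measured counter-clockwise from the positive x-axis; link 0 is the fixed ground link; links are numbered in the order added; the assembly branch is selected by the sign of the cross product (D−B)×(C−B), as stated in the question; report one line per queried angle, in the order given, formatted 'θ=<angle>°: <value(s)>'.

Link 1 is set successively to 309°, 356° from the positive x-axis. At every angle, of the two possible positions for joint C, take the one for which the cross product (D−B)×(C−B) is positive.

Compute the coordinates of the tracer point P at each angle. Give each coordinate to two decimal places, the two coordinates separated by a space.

A=(0,0), D=(10.00,0)
θ=309°: B = A + 2.00·(cos309°, sin309°) = (1.2586, -1.5543)
θ=309°: |BD| = 8.8785
θ=309°: circle(B,8.00) ∩ circle(D,4.00): a=7.1424, h=3.6036
θ=309°:   candidates: C₊=(7.6599,3.2440) cross=31.995; C₋=(8.9216,-3.8519) cross=-31.995
θ=309°:   branch + wants cross > 0 → take C=(7.6599,3.2440) (cross=31.995)
θ=309°: ex = (C−B)/|BC| = (0.8002,0.5998); ey = (-0.5998,0.8002)
θ=309°: P = B + -2.27·ex + -0.74·ey = (-0.1139,-3.5079)
θ=356°: B = A + 2.00·(cos356°, sin356°) = (1.9951, -0.1395)
θ=356°: |BD| = 8.0061
θ=356°: circle(B,8.00) ∩ circle(D,4.00): a=7.0008, h=3.8716
θ=356°:   candidates: C₊=(8.9274,3.8535) cross=30.996; C₋=(9.0623,-3.8885) cross=-30.996
θ=356°:   branch + wants cross > 0 → take C=(8.9274,3.8535) (cross=30.996)
θ=356°: ex = (C−B)/|BC| = (0.8665,0.4991); ey = (-0.4991,0.8665)
θ=356°: P = B + -2.27·ex + -0.74·ey = (0.3975,-1.9138)

θ=309°: -0.11 -3.51
θ=356°: 0.40 -1.91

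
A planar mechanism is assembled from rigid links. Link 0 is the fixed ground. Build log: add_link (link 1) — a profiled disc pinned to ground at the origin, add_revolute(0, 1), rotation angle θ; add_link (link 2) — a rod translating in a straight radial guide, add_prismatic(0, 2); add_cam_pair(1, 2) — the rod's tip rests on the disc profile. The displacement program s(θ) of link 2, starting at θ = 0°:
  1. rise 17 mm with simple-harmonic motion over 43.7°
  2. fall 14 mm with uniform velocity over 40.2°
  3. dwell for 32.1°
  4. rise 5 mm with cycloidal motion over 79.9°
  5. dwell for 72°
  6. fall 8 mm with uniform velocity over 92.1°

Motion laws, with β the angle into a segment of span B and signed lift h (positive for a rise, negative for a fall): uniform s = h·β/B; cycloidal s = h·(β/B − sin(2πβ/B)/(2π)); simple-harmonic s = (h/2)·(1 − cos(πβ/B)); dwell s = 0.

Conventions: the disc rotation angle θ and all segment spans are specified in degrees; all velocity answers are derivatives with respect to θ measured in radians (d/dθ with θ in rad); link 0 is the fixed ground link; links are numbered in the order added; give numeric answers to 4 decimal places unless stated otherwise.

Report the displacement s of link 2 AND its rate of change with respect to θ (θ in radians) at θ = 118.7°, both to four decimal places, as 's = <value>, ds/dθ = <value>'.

seg 1 [0°–43.7°] simple-harmonic, h=17: full span → s += 17 → s = 17.0000
seg 2 [43.7°–83.9°] uniform, h=-14: full span → s += -14 → s = 3.0000
seg 3 [83.9°–116°] dwell: s stays 3.0000
seg 4 [116°–195.9°] cycloidal, h=5: θ=118.7° here. β=2.7, B=79.9. 5·(0.0338 − sin(2π·0.0338)/(2π)) = 0.0013 → s = 3.0013
velocity in seg [116°–195.9°] (cycloidal), θ in radians: β = 2.7° = 0.0471 rad, B = 79.9° = 1.3945 rad; ds/dθ = (h/B)(1 − cos(2πβ/B)) = (5/1.3945)(1 − cos(2π·0.0338)) = 0.080515 mm/rad

s = 3.0013, ds/dθ = 0.0805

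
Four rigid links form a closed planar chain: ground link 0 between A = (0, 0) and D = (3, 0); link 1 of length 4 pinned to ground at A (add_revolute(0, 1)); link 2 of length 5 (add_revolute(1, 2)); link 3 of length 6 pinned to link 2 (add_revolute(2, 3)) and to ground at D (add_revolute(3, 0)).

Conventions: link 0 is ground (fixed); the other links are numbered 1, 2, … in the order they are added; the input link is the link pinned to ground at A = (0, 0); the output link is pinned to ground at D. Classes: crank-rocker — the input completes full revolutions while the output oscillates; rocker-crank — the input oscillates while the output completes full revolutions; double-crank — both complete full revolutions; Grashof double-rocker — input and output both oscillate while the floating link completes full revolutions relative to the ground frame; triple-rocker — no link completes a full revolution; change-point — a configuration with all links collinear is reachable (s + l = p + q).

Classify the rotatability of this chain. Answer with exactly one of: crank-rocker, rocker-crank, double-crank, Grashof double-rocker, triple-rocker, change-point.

lengths: ground=3, input=4, coupler=5, output=6
sorted: s=3 (shortest), l=6 (longest), p+q=9
s + l = 9 vs p + q = 9
s + l = p + q → change-point (collinear configuration reachable)

change-point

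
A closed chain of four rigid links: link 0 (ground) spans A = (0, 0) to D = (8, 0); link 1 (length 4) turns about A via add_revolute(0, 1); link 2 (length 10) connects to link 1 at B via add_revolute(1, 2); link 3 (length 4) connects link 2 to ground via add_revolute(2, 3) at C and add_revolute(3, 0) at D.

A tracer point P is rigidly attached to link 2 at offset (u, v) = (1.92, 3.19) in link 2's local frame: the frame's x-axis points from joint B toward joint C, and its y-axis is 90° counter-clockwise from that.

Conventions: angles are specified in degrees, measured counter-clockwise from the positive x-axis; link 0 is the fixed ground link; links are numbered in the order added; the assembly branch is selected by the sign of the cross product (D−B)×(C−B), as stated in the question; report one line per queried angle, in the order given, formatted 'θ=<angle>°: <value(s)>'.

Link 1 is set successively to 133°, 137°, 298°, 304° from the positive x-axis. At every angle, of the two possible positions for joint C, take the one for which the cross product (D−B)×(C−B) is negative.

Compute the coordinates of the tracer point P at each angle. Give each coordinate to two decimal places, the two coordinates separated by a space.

A=(0,0), D=(8.00,0)
θ=133°: B = A + 4.00·(cos133°, sin133°) = (-2.7280, 2.9254)
θ=133°: |BD| = 11.1197
θ=133°: circle(B,10.00) ∩ circle(D,4.00): a=9.3369, h=3.5807
θ=133°:   candidates: C₊=(7.2221,3.9236) cross=39.817; C₋=(5.3380,-2.9856) cross=-39.817
θ=133°:   branch - wants cross < 0 → take C=(5.3380,-2.9856) (cross=-39.817)
θ=133°: ex = (C−B)/|BC| = (0.8066,-0.5911); ey = (0.5911,0.8066)
θ=133°: P = B + 1.92·ex + 3.19·ey = (0.7063,4.3636)
θ=137°: B = A + 4.00·(cos137°, sin137°) = (-2.9254, 2.7280)
θ=137°: |BD| = 11.2608
θ=137°: circle(B,10.00) ∩ circle(D,4.00): a=9.3602, h=3.5196
θ=137°:   candidates: C₊=(7.0086,3.8752) cross=39.633; C₋=(5.3033,-2.9543) cross=-39.633
θ=137°:   branch - wants cross < 0 → take C=(5.3033,-2.9543) (cross=-39.633)
θ=137°: ex = (C−B)/|BC| = (0.8229,-0.5682); ey = (0.5682,0.8229)
θ=137°: P = B + 1.92·ex + 3.19·ey = (0.4671,4.2620)
θ=298°: B = A + 4.00·(cos298°, sin298°) = (1.8779, -3.5318)
θ=298°: |BD| = 7.0678
θ=298°: circle(B,10.00) ∩ circle(D,4.00): a=9.4763, h=3.1936
θ=298°:   candidates: C₊=(8.4904,3.9698) cross=22.572; C₋=(11.6821,-1.5627) cross=-22.572
θ=298°:   branch - wants cross < 0 → take C=(11.6821,-1.5627) (cross=-22.572)
θ=298°: ex = (C−B)/|BC| = (0.9804,0.1969); ey = (-0.1969,0.9804)
θ=298°: P = B + 1.92·ex + 3.19·ey = (3.1322,-0.0262)
θ=304°: B = A + 4.00·(cos304°, sin304°) = (2.2368, -3.3162)
θ=304°: |BD| = 6.6492
θ=304°: circle(B,10.00) ∩ circle(D,4.00): a=9.6412, h=2.6548
θ=304°:   candidates: C₊=(9.2693,3.7933) cross=17.652; C₋=(11.9174,-0.8089) cross=-17.652
θ=304°:   branch - wants cross < 0 → take C=(11.9174,-0.8089) (cross=-17.652)
θ=304°: ex = (C−B)/|BC| = (0.9681,0.2507); ey = (-0.2507,0.9681)
θ=304°: P = B + 1.92·ex + 3.19·ey = (3.2956,0.2533)

θ=133°: 0.71 4.36
θ=137°: 0.47 4.26
θ=298°: 3.13 -0.03
θ=304°: 3.30 0.25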